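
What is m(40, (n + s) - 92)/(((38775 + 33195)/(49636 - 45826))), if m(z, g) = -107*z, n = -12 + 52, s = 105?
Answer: -543560/2399 ≈ -226.58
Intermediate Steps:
n = 40
m(40, (n + s) - 92)/(((38775 + 33195)/(49636 - 45826))) = (-107*40)/(((38775 + 33195)/(49636 - 45826))) = -4280/(71970/3810) = -4280/(71970*(1/3810)) = -4280/2399/127 = -4280*127/2399 = -543560/2399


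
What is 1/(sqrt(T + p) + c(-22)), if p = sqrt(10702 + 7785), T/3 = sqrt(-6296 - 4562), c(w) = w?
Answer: 1/(-22 + sqrt(sqrt(18487) + 3*I*sqrt(10858))) ≈ -0.045083 - 0.069579*I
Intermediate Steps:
T = 3*I*sqrt(10858) (T = 3*sqrt(-6296 - 4562) = 3*sqrt(-10858) = 3*(I*sqrt(10858)) = 3*I*sqrt(10858) ≈ 312.6*I)
p = sqrt(18487) ≈ 135.97
1/(sqrt(T + p) + c(-22)) = 1/(sqrt(3*I*sqrt(10858) + sqrt(18487)) - 22) = 1/(sqrt(sqrt(18487) + 3*I*sqrt(10858)) - 22) = 1/(-22 + sqrt(sqrt(18487) + 3*I*sqrt(10858)))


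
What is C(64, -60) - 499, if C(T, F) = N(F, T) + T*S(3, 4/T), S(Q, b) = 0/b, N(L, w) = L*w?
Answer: -4339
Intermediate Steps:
S(Q, b) = 0
C(T, F) = F*T (C(T, F) = F*T + T*0 = F*T + 0 = F*T)
C(64, -60) - 499 = -60*64 - 499 = -3840 - 499 = -4339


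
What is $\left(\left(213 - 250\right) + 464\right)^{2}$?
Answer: $182329$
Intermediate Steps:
$\left(\left(213 - 250\right) + 464\right)^{2} = \left(-37 + 464\right)^{2} = 427^{2} = 182329$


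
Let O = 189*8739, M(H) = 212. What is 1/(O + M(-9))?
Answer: 1/1651883 ≈ 6.0537e-7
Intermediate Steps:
O = 1651671
1/(O + M(-9)) = 1/(1651671 + 212) = 1/1651883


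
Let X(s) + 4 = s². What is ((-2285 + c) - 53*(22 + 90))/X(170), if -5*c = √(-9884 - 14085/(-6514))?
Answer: -8221/28896 - I*√419308075574/941142720 ≈ -0.2845 - 0.00068804*I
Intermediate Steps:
X(s) = -4 + s²
c = -I*√419308075574/32570 (c = -√(-9884 - 14085/(-6514))/5 = -√(-9884 - 14085*(-1/6514))/5 = -√(-9884 + 14085/6514)/5 = -I*√419308075574/32570 ≈ -19.882*I)
((-2285 + c) - 53*(22 + 90))/X(170) = ((-2285 - I*√419308075574/32570) - 53*(22 + 90))/(-4 + 170²) = ((-2285 - I*√419308075574/32570) - 53*112)/(-4 + 28900) = ((-2285 - I*√419308075574/32570) - 5936)/28896 = (-8221 - I*√419308075574/32570)*(1/28896) = -8221/28896 - I*√419308075574/941142720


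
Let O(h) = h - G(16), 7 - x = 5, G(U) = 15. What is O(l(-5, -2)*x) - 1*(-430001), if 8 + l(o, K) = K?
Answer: 429966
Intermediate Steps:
l(o, K) = -8 + K
x = 2 (x = 7 - 1*5 = 7 - 5 = 2)
O(h) = -15 + h (O(h) = h - 1*15 = h - 15 = -15 + h)
O(l(-5, -2)*x) - 1*(-430001) = (-15 + (-8 - 2)*2) - 1*(-430001) = (-15 - 10*2) + 430001 = (-15 - 20) + 430001 = -35 + 430001 = 429966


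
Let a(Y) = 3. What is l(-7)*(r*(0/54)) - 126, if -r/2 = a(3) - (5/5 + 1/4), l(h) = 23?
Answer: -126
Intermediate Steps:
r = -7/2 (r = -2*(3 - (5/5 + 1/4)) = -2*(3 - (5*(⅕) + 1*(¼))) = -2*(3 - (1 + ¼)) = -2*(3 - 1*5/4) = -2*(3 - 5/4) = -2*7/4 = -7/2 ≈ -3.5000)
l(-7)*(r*(0/54)) - 126 = 23*(-0/54) - 126 = 23*(-7/2*0) - 126 = 23*0 - 126 = 0 - 126 = -126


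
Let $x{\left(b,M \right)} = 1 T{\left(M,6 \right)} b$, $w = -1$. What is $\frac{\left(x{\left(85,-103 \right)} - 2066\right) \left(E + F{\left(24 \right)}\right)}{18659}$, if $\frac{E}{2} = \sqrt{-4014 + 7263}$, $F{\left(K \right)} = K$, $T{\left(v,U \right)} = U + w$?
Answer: $- \frac{226458}{18659} \approx -12.137$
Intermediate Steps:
$T{\left(v,U \right)} = -1 + U$ ($T{\left(v,U \right)} = U - 1 = -1 + U$)
$x{\left(b,M \right)} = 5 b$ ($x{\left(b,M \right)} = 1 \left(-1 + 6\right) b = 1 \cdot 5 b = 5 b$)
$E = 114$ ($E = 2 \sqrt{-4014 + 7263} = 2 \sqrt{3249} = 2 \cdot 57 = 114$)
$\frac{\left(x{\left(85,-103 \right)} - 2066\right) \left(E + F{\left(24 \right)}\right)}{18659} = \frac{\left(5 \cdot 85 - 2066\right) \left(114 + 24\right)}{18659} = \left(425 - 2066\right) 138 \cdot \frac{1}{18659} = \left(-1641\right) 138 \cdot \frac{1}{18659} = \left(-226458\right) \frac{1}{18659} = - \frac{226458}{18659}$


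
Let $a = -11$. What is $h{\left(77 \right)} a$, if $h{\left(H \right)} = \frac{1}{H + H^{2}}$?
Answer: $- \frac{1}{546} \approx -0.0018315$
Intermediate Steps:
$h{\left(77 \right)} a = \frac{1}{77 \left(1 + 77\right)} \left(-11\right) = \frac{1}{77 \cdot 78} \left(-11\right) = \frac{1}{77} \cdot \frac{1}{78} \left(-11\right) = \frac{1}{6006} \left(-11\right) = - \frac{1}{546}$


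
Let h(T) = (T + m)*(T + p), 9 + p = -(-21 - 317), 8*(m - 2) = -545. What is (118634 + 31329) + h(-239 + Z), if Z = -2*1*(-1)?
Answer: 244151/2 ≈ 1.2208e+5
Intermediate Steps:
m = -529/8 (m = 2 + (⅛)*(-545) = 2 - 545/8 = -529/8 ≈ -66.125)
Z = 2 (Z = -2*(-1) = 2)
p = 329 (p = -9 - (-21 - 317) = -9 - 1*(-338) = -9 + 338 = 329)
h(T) = (329 + T)*(-529/8 + T) (h(T) = (T - 529/8)*(T + 329) = (-529/8 + T)*(329 + T) = (329 + T)*(-529/8 + T))
(118634 + 31329) + h(-239 + Z) = (118634 + 31329) + (-174041/8 + (-239 + 2)² + 2103*(-239 + 2)/8) = 149963 + (-174041/8 + (-237)² + (2103/8)*(-237)) = 149963 + (-174041/8 + 56169 - 498411/8) = 149963 - 55775/2 = 244151/2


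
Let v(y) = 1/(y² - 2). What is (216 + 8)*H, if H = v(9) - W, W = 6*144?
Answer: -15289120/79 ≈ -1.9353e+5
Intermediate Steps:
v(y) = 1/(-2 + y²)
W = 864
H = -68255/79 (H = 1/(-2 + 9²) - 1*864 = 1/(-2 + 81) - 864 = 1/79 - 864 = -68255/79 ≈ -863.99)
(216 + 8)*H = (216 + 8)*(-68255/79) = 224*(-68255/79) = -15289120/79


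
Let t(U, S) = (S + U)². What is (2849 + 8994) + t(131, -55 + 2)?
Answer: 17927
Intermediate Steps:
(2849 + 8994) + t(131, -55 + 2) = (2849 + 8994) + ((-55 + 2) + 131)² = 11843 + (-53 + 131)² = 11843 + 78² = 11843 + 6084 = 17927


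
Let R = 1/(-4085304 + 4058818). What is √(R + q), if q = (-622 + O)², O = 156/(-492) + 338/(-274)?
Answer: √5119379865057437162/3628582 ≈ 623.55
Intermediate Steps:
O = -8710/5617 (O = 156*(-1/492) + 338*(-1/274) = -13/41 - 169/137 = -8710/5617 ≈ -1.5506)
q = 12267394170256/31550689 (q = (-622 - 8710/5617)² = (-3502484/5617)² = 12267394170256/31550689 ≈ 3.8882e+5)
R = -1/26486 (R = 1/(-26486) = -1/26486 ≈ -3.7756e-5)
√(R + q) = √(-1/26486 + 12267394170256/31550689) = √(7924736633215847/20381745094) = √5119379865057437162/3628582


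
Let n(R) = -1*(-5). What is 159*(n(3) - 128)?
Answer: -19557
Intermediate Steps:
n(R) = 5
159*(n(3) - 128) = 159*(5 - 128) = 159*(-123) = -19557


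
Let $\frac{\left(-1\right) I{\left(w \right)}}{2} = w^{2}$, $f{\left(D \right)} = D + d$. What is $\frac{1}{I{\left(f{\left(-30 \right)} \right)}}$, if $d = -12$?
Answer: $- \frac{1}{3528} \approx -0.00028345$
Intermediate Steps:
$f{\left(D \right)} = -12 + D$ ($f{\left(D \right)} = D - 12 = -12 + D$)
$I{\left(w \right)} = - 2 w^{2}$
$\frac{1}{I{\left(f{\left(-30 \right)} \right)}} = \frac{1}{\left(-2\right) \left(-12 - 30\right)^{2}} = \frac{1}{\left(-2\right) \left(-42\right)^{2}} = \frac{1}{\left(-2\right) 1764} = \frac{1}{-3528} = - \frac{1}{3528}$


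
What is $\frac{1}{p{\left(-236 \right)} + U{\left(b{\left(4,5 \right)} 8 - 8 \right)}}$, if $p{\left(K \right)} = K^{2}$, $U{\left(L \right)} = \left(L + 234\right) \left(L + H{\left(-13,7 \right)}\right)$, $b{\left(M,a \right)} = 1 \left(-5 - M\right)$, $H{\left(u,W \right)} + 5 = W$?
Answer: $\frac{1}{43684} \approx 2.2892 \cdot 10^{-5}$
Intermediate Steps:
$H{\left(u,W \right)} = -5 + W$
$b{\left(M,a \right)} = -5 - M$
$U{\left(L \right)} = \left(2 + L\right) \left(234 + L\right)$ ($U{\left(L \right)} = \left(L + 234\right) \left(L + \left(-5 + 7\right)\right) = \left(234 + L\right) \left(L + 2\right) = \left(234 + L\right) \left(2 + L\right) = \left(2 + L\right) \left(234 + L\right)$)
$\frac{1}{p{\left(-236 \right)} + U{\left(b{\left(4,5 \right)} 8 - 8 \right)}} = \frac{1}{\left(-236\right)^{2} + \left(468 + \left(\left(-5 - 4\right) 8 - 8\right)^{2} + 236 \left(\left(-5 - 4\right) 8 - 8\right)\right)} = \frac{1}{55696 + \left(468 + \left(\left(-5 - 4\right) 8 - 8\right)^{2} + 236 \left(\left(-5 - 4\right) 8 - 8\right)\right)} = \frac{1}{55696 + \left(468 + \left(\left(-9\right) 8 - 8\right)^{2} + 236 \left(\left(-9\right) 8 - 8\right)\right)} = \frac{1}{55696 + \left(468 + \left(-72 - 8\right)^{2} + 236 \left(-72 - 8\right)\right)} = \frac{1}{55696 + \left(468 + \left(-80\right)^{2} + 236 \left(-80\right)\right)} = \frac{1}{55696 + \left(468 + 6400 - 18880\right)} = \frac{1}{55696 - 12012} = \frac{1}{43684}$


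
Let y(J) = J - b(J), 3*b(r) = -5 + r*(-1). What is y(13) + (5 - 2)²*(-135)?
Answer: -1196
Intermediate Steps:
b(r) = -5/3 - r/3 (b(r) = (-5 + r*(-1))/3 = (-5 - r)/3 = -5/3 - r/3)
y(J) = 5/3 + 4*J/3 (y(J) = J - (-5/3 - J/3) = J + (5/3 + J/3) = 5/3 + 4*J/3)
y(13) + (5 - 2)²*(-135) = (5/3 + (4/3)*13) + (5 - 2)²*(-135) = (5/3 + 52/3) + 3²*(-135) = 19 + 9*(-135) = 19 - 1215 = -1196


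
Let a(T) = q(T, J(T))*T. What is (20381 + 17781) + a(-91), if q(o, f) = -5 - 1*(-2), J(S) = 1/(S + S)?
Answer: 38435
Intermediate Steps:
J(S) = 1/(2*S)
q(o, f) = -3 (q(o, f) = -5 + 2 = -3)
a(T) = -3*T
(20381 + 17781) + a(-91) = (20381 + 17781) - 3*(-91) = 38162 + 273 = 38435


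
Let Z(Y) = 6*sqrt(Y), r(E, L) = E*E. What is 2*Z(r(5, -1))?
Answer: 60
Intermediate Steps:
r(E, L) = E**2
2*Z(r(5, -1)) = 2*(6*sqrt(5**2)) = 2*(6*sqrt(25)) = 2*(6*5) = 2*30 = 60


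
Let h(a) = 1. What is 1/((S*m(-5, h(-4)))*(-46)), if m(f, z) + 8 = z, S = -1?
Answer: -1/322 ≈ -0.0031056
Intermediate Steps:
m(f, z) = -8 + z
1/((S*m(-5, h(-4)))*(-46)) = 1/(-(-8 + 1)*(-46)) = 1/(-1*(-7)*(-46)) = 1/(7*(-46)) = 1/(-322) = -1/322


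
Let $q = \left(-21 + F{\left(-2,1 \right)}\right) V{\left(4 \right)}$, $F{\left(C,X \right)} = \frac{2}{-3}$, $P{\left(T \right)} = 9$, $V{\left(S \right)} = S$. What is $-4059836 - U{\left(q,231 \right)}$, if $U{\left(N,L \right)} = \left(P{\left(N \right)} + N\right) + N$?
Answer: $- \frac{12179015}{3} \approx -4.0597 \cdot 10^{6}$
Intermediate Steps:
$F{\left(C,X \right)} = - \frac{2}{3}$ ($F{\left(C,X \right)} = 2 \left(- \frac{1}{3}\right) = - \frac{2}{3}$)
$q = - \frac{260}{3}$ ($q = \left(-21 - \frac{2}{3}\right) 4 = \left(- \frac{65}{3}\right) 4 = - \frac{260}{3} \approx -86.667$)
$U{\left(N,L \right)} = 9 + 2 N$ ($U{\left(N,L \right)} = \left(9 + N\right) + N = 9 + 2 N$)
$-4059836 - U{\left(q,231 \right)} = -4059836 - \left(9 + 2 \left(- \frac{260}{3}\right)\right) = -4059836 - \left(9 - \frac{520}{3}\right) = -4059836 - - \frac{493}{3} = -4059836 + \frac{493}{3} = - \frac{12179015}{3}$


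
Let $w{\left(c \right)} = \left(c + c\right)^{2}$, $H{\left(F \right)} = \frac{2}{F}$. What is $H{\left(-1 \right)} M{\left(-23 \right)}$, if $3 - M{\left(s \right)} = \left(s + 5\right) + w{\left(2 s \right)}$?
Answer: $16886$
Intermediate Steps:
$w{\left(c \right)} = 4 c^{2}$ ($w{\left(c \right)} = \left(2 c\right)^{2} = 4 c^{2}$)
$M{\left(s \right)} = -2 - s - 16 s^{2}$ ($M{\left(s \right)} = 3 - \left(\left(s + 5\right) + 4 \left(2 s\right)^{2}\right) = 3 - \left(\left(5 + s\right) + 4 \cdot 4 s^{2}\right) = 3 - \left(\left(5 + s\right) + 16 s^{2}\right) = 3 - \left(5 + s + 16 s^{2}\right) = -2 - s - 16 s^{2}$)
$H{\left(-1 \right)} M{\left(-23 \right)} = \frac{2}{-1} \left(-2 - -23 - 16 \left(-23\right)^{2}\right) = 2 \left(-1\right) \left(-2 + 23 - 8464\right) = - 2 \left(-2 + 23 - 8464\right) = \left(-2\right) \left(-8443\right) = 16886$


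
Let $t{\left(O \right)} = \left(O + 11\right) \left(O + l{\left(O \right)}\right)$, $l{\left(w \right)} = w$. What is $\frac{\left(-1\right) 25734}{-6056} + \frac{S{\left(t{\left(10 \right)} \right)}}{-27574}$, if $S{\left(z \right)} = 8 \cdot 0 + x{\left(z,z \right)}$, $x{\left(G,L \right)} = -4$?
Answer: $\frac{177403385}{41747036} \approx 4.2495$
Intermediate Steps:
$t{\left(O \right)} = 2 O \left(11 + O\right)$ ($t{\left(O \right)} = \left(O + 11\right) \left(O + O\right) = \left(11 + O\right) 2 O = 2 O \left(11 + O\right)$)
$S{\left(z \right)} = -4$ ($S{\left(z \right)} = 8 \cdot 0 - 4 = 0 - 4 = -4$)
$\frac{\left(-1\right) 25734}{-6056} + \frac{S{\left(t{\left(10 \right)} \right)}}{-27574} = \frac{\left(-1\right) 25734}{-6056} - \frac{4}{-27574} = \left(-25734\right) \left(- \frac{1}{6056}\right) - - \frac{2}{13787} = \frac{12867}{3028} + \frac{2}{13787} = \frac{177403385}{41747036}$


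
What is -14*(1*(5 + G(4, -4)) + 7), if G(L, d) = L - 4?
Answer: -168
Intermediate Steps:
G(L, d) = -4 + L
-14*(1*(5 + G(4, -4)) + 7) = -14*(1*(5 + (-4 + 4)) + 7) = -14*(1*(5 + 0) + 7) = -14*(1*5 + 7) = -14*(5 + 7) = -14*12 = -168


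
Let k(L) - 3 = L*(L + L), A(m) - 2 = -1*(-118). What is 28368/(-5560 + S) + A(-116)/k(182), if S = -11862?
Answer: -938658864/577112461 ≈ -1.6265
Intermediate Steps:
A(m) = 120 (A(m) = 2 - 1*(-118) = 2 + 118 = 120)
k(L) = 3 + 2*L² (k(L) = 3 + L*(L + L) = 3 + L*(2*L) = 3 + 2*L²)
28368/(-5560 + S) + A(-116)/k(182) = 28368/(-5560 - 11862) + 120/(3 + 2*182²) = 28368/(-17422) + 120/(3 + 2*33124) = 28368*(-1/17422) + 120/(3 + 66248) = -14184/8711 + 120/66251 = -938658864/577112461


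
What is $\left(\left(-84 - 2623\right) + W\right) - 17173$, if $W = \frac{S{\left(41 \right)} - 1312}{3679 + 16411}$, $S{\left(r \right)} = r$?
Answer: $- \frac{9741231}{490} \approx -19880.0$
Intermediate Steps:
$W = - \frac{31}{490}$ ($W = \frac{41 - 1312}{3679 + 16411} = - \frac{1271}{20090} = \left(-1271\right) \frac{1}{20090} = - \frac{31}{490} \approx -0.063265$)
$\left(\left(-84 - 2623\right) + W\right) - 17173 = \left(\left(-84 - 2623\right) - \frac{31}{490}\right) - 17173 = \left(-2707 - \frac{31}{490}\right) - 17173 = - \frac{1326461}{490} - 17173 = - \frac{9741231}{490}$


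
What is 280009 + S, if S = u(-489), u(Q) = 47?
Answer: 280056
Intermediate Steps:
S = 47
280009 + S = 280009 + 47 = 280056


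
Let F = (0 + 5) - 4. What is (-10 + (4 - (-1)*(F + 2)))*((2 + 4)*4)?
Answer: -72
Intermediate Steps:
F = 1 (F = 5 - 4 = 1)
(-10 + (4 - (-1)*(F + 2)))*((2 + 4)*4) = (-10 + (4 - (-1)*(1 + 2)))*((2 + 4)*4) = (-10 + (4 - (-1)*3))*(6*4) = (-10 + (4 - 1*(-3)))*24 = (-10 + (4 + 3))*24 = (-10 + 7)*24 = -3*24 = -72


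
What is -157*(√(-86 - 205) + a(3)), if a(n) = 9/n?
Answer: -471 - 157*I*√291 ≈ -471.0 - 2678.2*I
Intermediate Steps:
-157*(√(-86 - 205) + a(3)) = -157*(√(-86 - 205) + 9/3) = -157*(√(-291) + 9*(⅓)) = -157*(I*√291 + 3) = -157*(3 + I*√291) = -471 - 157*I*√291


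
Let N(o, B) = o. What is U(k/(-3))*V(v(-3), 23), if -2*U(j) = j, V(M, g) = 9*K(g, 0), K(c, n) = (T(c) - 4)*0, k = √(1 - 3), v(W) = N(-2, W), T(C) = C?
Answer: 0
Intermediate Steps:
v(W) = -2
k = I*√2 (k = √(-2) = I*√2 ≈ 1.4142*I)
K(c, n) = 0 (K(c, n) = (c - 4)*0 = (-4 + c)*0 = 0)
V(M, g) = 0 (V(M, g) = 9*0 = 0)
U(j) = -j/2
U(k/(-3))*V(v(-3), 23) = -I*√2/(2*(-3))*0 = -I*√2*(-1)/(2*3)*0 = -(-1)*I*√2/6*0 = (I*√2/6)*0 = 0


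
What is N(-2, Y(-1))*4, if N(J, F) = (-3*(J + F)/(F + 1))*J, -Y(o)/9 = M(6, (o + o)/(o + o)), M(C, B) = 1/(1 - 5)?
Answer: 24/13 ≈ 1.8462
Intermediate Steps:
M(C, B) = -¼ (M(C, B) = 1/(-4) = -¼)
Y(o) = 9/4 (Y(o) = -9*(-¼) = 9/4)
N(J, F) = -3*J*(F + J)/(1 + F) (N(J, F) = (-3*(F + J)/(1 + F))*J = -3*J*(F + J)/(1 + F))
N(-2, Y(-1))*4 = -3*(-2)*(9/4 - 2)/(1 + 9/4)*4 = -3*(-2)*¼/13/4*4 = -3*(-2)*4/13*¼*4 = (6/13)*4 = 24/13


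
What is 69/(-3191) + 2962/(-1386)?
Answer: -4773688/2211363 ≈ -2.1587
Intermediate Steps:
69/(-3191) + 2962/(-1386) = 69*(-1/3191) + 2962*(-1/1386) = -69/3191 - 1481/693 = -4773688/2211363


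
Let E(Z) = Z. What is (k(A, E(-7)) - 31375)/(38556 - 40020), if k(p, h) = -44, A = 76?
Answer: 10473/488 ≈ 21.461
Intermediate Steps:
(k(A, E(-7)) - 31375)/(38556 - 40020) = (-44 - 31375)/(38556 - 40020) = -31419/(-1464) = -31419*(-1/1464) = 10473/488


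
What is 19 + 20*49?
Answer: 999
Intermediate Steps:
19 + 20*49 = 19 + 980 = 999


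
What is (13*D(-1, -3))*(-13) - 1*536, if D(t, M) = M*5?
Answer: 1999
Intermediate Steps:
D(t, M) = 5*M
(13*D(-1, -3))*(-13) - 1*536 = (13*(5*(-3)))*(-13) - 1*536 = (13*(-15))*(-13) - 536 = -195*(-13) - 536 = 2535 - 536 = 1999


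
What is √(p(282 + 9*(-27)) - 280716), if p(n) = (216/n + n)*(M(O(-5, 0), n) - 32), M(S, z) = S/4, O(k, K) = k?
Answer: 3*I*√21196123/26 ≈ 531.22*I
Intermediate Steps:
M(S, z) = S/4 (M(S, z) = S*(¼) = S/4)
p(n) = -7182/n - 133*n/4 (p(n) = (216/n + n)*((¼)*(-5) - 32) = (n + 216/n)*(-5/4 - 32) = (n + 216/n)*(-133/4) = -7182/n - 133*n/4)
√(p(282 + 9*(-27)) - 280716) = √((-7182/(282 + 9*(-27)) - 133*(282 + 9*(-27))/4) - 280716) = √((-7182/(282 - 243) - 133*(282 - 243)/4) - 280716) = √((-7182/39 - 133/4*39) - 280716) = √((-7182*1/39 - 5187/4) - 280716) = √((-2394/13 - 5187/4) - 280716) = √(-77007/52 - 280716) = √(-14674239/52) = 3*I*√21196123/26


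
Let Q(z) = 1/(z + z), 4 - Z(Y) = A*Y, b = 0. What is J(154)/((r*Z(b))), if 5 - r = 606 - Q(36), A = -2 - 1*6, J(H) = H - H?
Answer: 0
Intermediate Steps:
J(H) = 0
A = -8 (A = -2 - 6 = -8)
Z(Y) = 4 + 8*Y (Z(Y) = 4 - (-8)*Y = 4 + 8*Y)
Q(z) = 1/(2*z)
r = -43271/72 (r = 5 - (606 - 1/(2*36)) = 5 - (606 - 1*1/72) = 5 - (606 - 1/72) = 5 - 1*43631/72 = 5 - 43631/72 = -43271/72 ≈ -600.99)
J(154)/((r*Z(b))) = 0/((-43271*(4 + 8*0)/72)) = 0/((-43271*(4 + 0)/72)) = 0/((-43271/72*4)) = 0/(-43271/18) = 0*(-18/43271) = 0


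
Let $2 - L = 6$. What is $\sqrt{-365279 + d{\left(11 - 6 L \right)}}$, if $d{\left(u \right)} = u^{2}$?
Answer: $i \sqrt{364054} \approx 603.37 i$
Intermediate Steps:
$L = -4$ ($L = 2 - 6 = -4$)
$\sqrt{-365279 + d{\left(11 - 6 L \right)}} = \sqrt{-365279 + \left(11 - -24\right)^{2}} = \sqrt{-365279 + \left(11 + 24\right)^{2}} = \sqrt{-365279 + 35^{2}} = \sqrt{-365279 + 1225} = \sqrt{-364054} = i \sqrt{364054}$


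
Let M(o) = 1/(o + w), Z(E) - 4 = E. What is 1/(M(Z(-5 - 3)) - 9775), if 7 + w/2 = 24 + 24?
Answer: -78/762449 ≈ -0.00010230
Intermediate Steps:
Z(E) = 4 + E
w = 82 (w = -14 + 2*(24 + 24) = -14 + 2*48 = -14 + 96 = 82)
M(o) = 1/(82 + o) (M(o) = 1/(o + 82) = 1/(82 + o))
1/(M(Z(-5 - 3)) - 9775) = 1/(1/(82 + (4 + (-5 - 3))) - 9775) = 1/(1/(82 + (4 - 8)) - 9775) = 1/(1/(82 - 4) - 9775) = 1/(1/78 - 9775) = 1/(-762449/78) = -78/762449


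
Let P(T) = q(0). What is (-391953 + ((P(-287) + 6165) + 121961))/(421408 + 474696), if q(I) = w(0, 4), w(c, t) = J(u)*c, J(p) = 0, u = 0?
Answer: -263827/896104 ≈ -0.29442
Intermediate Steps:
w(c, t) = 0 (w(c, t) = 0*c = 0)
q(I) = 0
P(T) = 0
(-391953 + ((P(-287) + 6165) + 121961))/(421408 + 474696) = (-391953 + ((0 + 6165) + 121961))/(421408 + 474696) = (-391953 + (6165 + 121961))/896104 = (-391953 + 128126)*(1/896104) = -263827*1/896104 = -263827/896104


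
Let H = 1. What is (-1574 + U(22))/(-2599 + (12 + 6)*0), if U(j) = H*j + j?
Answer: 1530/2599 ≈ 0.58869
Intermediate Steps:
U(j) = 2*j (U(j) = 1*j + j = j + j = 2*j)
(-1574 + U(22))/(-2599 + (12 + 6)*0) = (-1574 + 2*22)/(-2599 + (12 + 6)*0) = (-1574 + 44)/(-2599 + 18*0) = -1530/(-2599 + 0) = -1530/(-2599) = -1530*(-1/2599) = 1530/2599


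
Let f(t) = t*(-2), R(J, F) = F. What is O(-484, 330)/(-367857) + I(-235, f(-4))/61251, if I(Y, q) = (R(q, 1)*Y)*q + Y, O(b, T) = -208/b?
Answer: -31381103069/908774900649 ≈ -0.034531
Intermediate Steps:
f(t) = -2*t
I(Y, q) = Y + Y*q (I(Y, q) = (1*Y)*q + Y = Y*q + Y = Y + Y*q)
O(-484, 330)/(-367857) + I(-235, f(-4))/61251 = -208/(-484)/(-367857) - 235*(1 - 2*(-4))/61251 = -208*(-1/484)*(-1/367857) - 235*(1 + 8)*(1/61251) = (52/121)*(-1/367857) - 235*9*(1/61251) = -52/44510697 - 2115*1/61251 = -52/44510697 - 705/20417 = -31381103069/908774900649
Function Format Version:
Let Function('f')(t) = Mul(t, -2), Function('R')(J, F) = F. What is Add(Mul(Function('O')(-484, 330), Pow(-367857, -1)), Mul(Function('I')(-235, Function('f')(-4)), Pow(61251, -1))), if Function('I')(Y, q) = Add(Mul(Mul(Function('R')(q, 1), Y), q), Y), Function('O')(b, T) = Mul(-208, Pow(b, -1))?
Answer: Rational(-31381103069, 908774900649) ≈ -0.034531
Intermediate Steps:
Function('f')(t) = Mul(-2, t)
Function('I')(Y, q) = Add(Y, Mul(Y, q)) (Function('I')(Y, q) = Add(Mul(Mul(1, Y), q), Y) = Add(Mul(Y, q), Y) = Add(Y, Mul(Y, q)))
Add(Mul(Function('O')(-484, 330), Pow(-367857, -1)), Mul(Function('I')(-235, Function('f')(-4)), Pow(61251, -1))) = Add(Mul(Mul(-208, Pow(-484, -1)), Pow(-367857, -1)), Mul(Mul(-235, Add(1, Mul(-2, -4))), Pow(61251, -1))) = Add(Mul(Mul(-208, Rational(-1, 484)), Rational(-1, 367857)), Mul(Mul(-235, Add(1, 8)), Rational(1, 61251))) = Add(Mul(Rational(52, 121), Rational(-1, 367857)), Mul(Mul(-235, 9), Rational(1, 61251))) = Add(Rational(-52, 44510697), Mul(-2115, Rational(1, 61251))) = Add(Rational(-52, 44510697), Rational(-705, 20417)) = Rational(-31381103069, 908774900649)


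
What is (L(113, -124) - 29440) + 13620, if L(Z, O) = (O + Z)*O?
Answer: -14456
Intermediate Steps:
L(Z, O) = O*(O + Z)
(L(113, -124) - 29440) + 13620 = (-124*(-124 + 113) - 29440) + 13620 = (-124*(-11) - 29440) + 13620 = (1364 - 29440) + 13620 = -28076 + 13620 = -14456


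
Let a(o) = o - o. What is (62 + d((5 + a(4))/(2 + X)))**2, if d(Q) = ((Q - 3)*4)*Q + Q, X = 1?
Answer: 243049/81 ≈ 3000.6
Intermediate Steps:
a(o) = 0
d(Q) = Q + Q*(-12 + 4*Q) (d(Q) = ((-3 + Q)*4)*Q + Q = (-12 + 4*Q)*Q + Q = Q*(-12 + 4*Q) + Q = Q + Q*(-12 + 4*Q))
(62 + d((5 + a(4))/(2 + X)))**2 = (62 + ((5 + 0)/(2 + 1))*(-11 + 4*((5 + 0)/(2 + 1))))**2 = (62 + (5/3)*(-11 + 4*(5/3)))**2 = (62 + (5*(1/3))*(-11 + 4*(5*(1/3))))**2 = (62 + 5*(-11 + 4*(5/3))/3)**2 = (62 + 5*(-11 + 20/3)/3)**2 = (62 + (5/3)*(-13/3))**2 = (62 - 65/9)**2 = (493/9)**2 = 243049/81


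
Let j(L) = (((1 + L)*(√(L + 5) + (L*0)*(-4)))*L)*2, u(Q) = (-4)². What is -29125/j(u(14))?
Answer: -29125*√21/11424 ≈ -11.683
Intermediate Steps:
u(Q) = 16
j(L) = 2*L*√(5 + L)*(1 + L) (j(L) = (((1 + L)*(√(5 + L) + 0*(-4)))*L)*2 = (((1 + L)*(√(5 + L) + 0))*L)*2 = (((1 + L)*√(5 + L))*L)*2 = ((√(5 + L)*(1 + L))*L)*2 = (L*√(5 + L)*(1 + L))*2 = 2*L*√(5 + L)*(1 + L))
-29125/j(u(14)) = -29125*1/(32*(1 + 16)*√(5 + 16)) = -29125*√21/11424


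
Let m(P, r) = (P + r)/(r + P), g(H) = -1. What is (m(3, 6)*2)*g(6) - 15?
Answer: -17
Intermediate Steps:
m(P, r) = 1 (m(P, r) = (P + r)/(P + r) = 1)
(m(3, 6)*2)*g(6) - 15 = (1*2)*(-1) - 15 = 2*(-1) - 15 = -2 - 15 = -17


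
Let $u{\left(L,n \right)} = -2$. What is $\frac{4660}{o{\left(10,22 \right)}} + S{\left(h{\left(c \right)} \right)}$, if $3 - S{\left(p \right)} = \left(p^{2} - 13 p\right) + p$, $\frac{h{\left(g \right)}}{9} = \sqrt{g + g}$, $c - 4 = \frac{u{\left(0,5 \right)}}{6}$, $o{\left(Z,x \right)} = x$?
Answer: $- \frac{4171}{11} + 36 \sqrt{66} \approx -86.716$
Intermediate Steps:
$c = \frac{11}{3}$ ($c = 4 - \frac{2}{6} = 4 - \frac{1}{3} = \frac{11}{3} \approx 3.6667$)
$h{\left(g \right)} = 9 \sqrt{2} \sqrt{g}$ ($h{\left(g \right)} = 9 \sqrt{g + g} = 9 \sqrt{2 g} = 9 \sqrt{2} \sqrt{g}$)
$S{\left(p \right)} = 3 - p^{2} + 12 p$ ($S{\left(p \right)} = 3 - \left(\left(p^{2} - 13 p\right) + p\right) = 3 - \left(p^{2} - 12 p\right) = 3 - p^{2} + 12 p$)
$\frac{4660}{o{\left(10,22 \right)}} + S{\left(h{\left(c \right)} \right)} = \frac{4660}{22} + \left(3 - \left(9 \sqrt{2} \sqrt{\frac{11}{3}}\right)^{2} + 12 \cdot 9 \sqrt{2} \sqrt{\frac{11}{3}}\right) = 4660 \cdot \frac{1}{22} + \left(3 - \left(9 \sqrt{2} \frac{\sqrt{33}}{3}\right)^{2} + 12 \cdot 9 \sqrt{2} \frac{\sqrt{33}}{3}\right) = \frac{2330}{11} + \left(3 - \left(3 \sqrt{66}\right)^{2} + 12 \cdot 3 \sqrt{66}\right) = \frac{2330}{11} + \left(3 - 594 + 36 \sqrt{66}\right) = \frac{2330}{11} - \left(591 - 36 \sqrt{66}\right) = - \frac{4171}{11} + 36 \sqrt{66}$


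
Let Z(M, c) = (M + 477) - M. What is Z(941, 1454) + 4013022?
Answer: 4013499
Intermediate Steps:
Z(M, c) = 477 (Z(M, c) = (477 + M) - M = 477)
Z(941, 1454) + 4013022 = 477 + 4013022 = 4013499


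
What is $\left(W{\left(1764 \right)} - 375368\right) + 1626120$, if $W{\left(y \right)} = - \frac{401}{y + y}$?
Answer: $\frac{4412652655}{3528} \approx 1.2508 \cdot 10^{6}$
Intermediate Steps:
$W{\left(y \right)} = - \frac{401}{2 y}$
$\left(W{\left(1764 \right)} - 375368\right) + 1626120 = \left(- \frac{401}{2 \cdot 1764} - 375368\right) + 1626120 = \left(\left(- \frac{401}{2}\right) \frac{1}{1764} - 375368\right) + 1626120 = \left(- \frac{401}{3528} - 375368\right) + 1626120 = - \frac{1324298705}{3528} + 1626120 = \frac{4412652655}{3528}$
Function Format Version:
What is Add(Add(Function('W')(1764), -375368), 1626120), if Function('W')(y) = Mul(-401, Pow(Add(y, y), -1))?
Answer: Rational(4412652655, 3528) ≈ 1.2508e+6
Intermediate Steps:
Function('W')(y) = Mul(Rational(-401, 2), Pow(y, -1)) (Function('W')(y) = Mul(-401, Pow(Mul(2, y), -1)) = Mul(-401, Mul(Rational(1, 2), Pow(y, -1))) = Mul(Rational(-401, 2), Pow(y, -1)))
Add(Add(Function('W')(1764), -375368), 1626120) = Add(Add(Mul(Rational(-401, 2), Pow(1764, -1)), -375368), 1626120) = Add(Add(Mul(Rational(-401, 2), Rational(1, 1764)), -375368), 1626120) = Add(Add(Rational(-401, 3528), -375368), 1626120) = Add(Rational(-1324298705, 3528), 1626120) = Rational(4412652655, 3528)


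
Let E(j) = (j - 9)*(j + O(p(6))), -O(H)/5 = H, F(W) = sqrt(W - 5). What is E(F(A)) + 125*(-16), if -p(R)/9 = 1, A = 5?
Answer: -2405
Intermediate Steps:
p(R) = -9 (p(R) = -9*1 = -9)
F(W) = sqrt(-5 + W)
O(H) = -5*H
E(j) = (-9 + j)*(45 + j) (E(j) = (j - 9)*(j - 5*(-9)) = (-9 + j)*(j + 45) = (-9 + j)*(45 + j))
E(F(A)) + 125*(-16) = (-405 + (sqrt(-5 + 5))**2 + 36*sqrt(-5 + 5)) + 125*(-16) = (-405 + (sqrt(0))**2 + 36*sqrt(0)) - 2000 = (-405 + 0**2 + 36*0) - 2000 = (-405 + 0 + 0) - 2000 = -405 - 2000 = -2405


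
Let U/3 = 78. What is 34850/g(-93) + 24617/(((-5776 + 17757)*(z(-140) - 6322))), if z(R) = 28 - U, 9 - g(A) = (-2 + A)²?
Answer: -340738628959/88144887936 ≈ -3.8657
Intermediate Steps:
U = 234 (U = 3*78 = 234)
g(A) = 9 - (-2 + A)²
z(R) = -206 (z(R) = 28 - 1*234 = 28 - 234 = -206)
34850/g(-93) + 24617/(((-5776 + 17757)*(z(-140) - 6322))) = 34850/(9 - (-2 - 93)²) + 24617/(((-5776 + 17757)*(-206 - 6322))) = 34850/(9 - 1*(-95)²) + 24617/((11981*(-6528))) = 34850/(9 - 1*9025) + 24617/(-78211968) = 34850/(9 - 9025) + 24617*(-1/78211968) = 34850/(-9016) - 24617/78211968 = 34850*(-1/9016) - 24617/78211968 = -17425/4508 - 24617/78211968 = -340738628959/88144887936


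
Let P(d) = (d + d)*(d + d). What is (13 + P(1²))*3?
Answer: 51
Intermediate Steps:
P(d) = 4*d² (P(d) = (2*d)*(2*d) = 4*d²)
(13 + P(1²))*3 = (13 + 4*(1²)²)*3 = (13 + 4*1²)*3 = (13 + 4*1)*3 = (13 + 4)*3 = 17*3 = 51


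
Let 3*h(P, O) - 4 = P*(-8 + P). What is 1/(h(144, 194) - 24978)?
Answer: -3/55346 ≈ -5.4204e-5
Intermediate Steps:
h(P, O) = 4/3 + P*(-8 + P)/3 (h(P, O) = 4/3 + (P*(-8 + P))/3 = 4/3 + P*(-8 + P)/3)
1/(h(144, 194) - 24978) = 1/((4/3 - 8/3*144 + (⅓)*144²) - 24978) = 1/((4/3 - 384 + (⅓)*20736) - 24978) = 1/((4/3 - 384 + 6912) - 24978) = 1/(19588/3 - 24978) = 1/(-55346/3) = -3/55346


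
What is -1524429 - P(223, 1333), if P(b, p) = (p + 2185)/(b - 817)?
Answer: -452753654/297 ≈ -1.5244e+6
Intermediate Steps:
P(b, p) = (2185 + p)/(-817 + b)
-1524429 - P(223, 1333) = -1524429 - (2185 + 1333)/(-817 + 223) = -1524429 - 3518/(-594) = -1524429 - (-1)*3518/594 = -1524429 - 1*(-1759/297) = -1524429 + 1759/297 = -452753654/297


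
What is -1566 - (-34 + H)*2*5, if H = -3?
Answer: -1196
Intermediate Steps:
-1566 - (-34 + H)*2*5 = -1566 - (-34 - 3)*2*5 = -1566 - (-37)*10 = -1566 - 1*(-370) = -1566 + 370 = -1196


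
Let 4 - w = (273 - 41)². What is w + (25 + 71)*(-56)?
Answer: -59196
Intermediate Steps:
w = -53820 (w = 4 - (273 - 41)² = 4 - 1*232² = 4 - 1*53824 = 4 - 53824 = -53820)
w + (25 + 71)*(-56) = -53820 + (25 + 71)*(-56) = -53820 + 96*(-56) = -53820 - 5376 = -59196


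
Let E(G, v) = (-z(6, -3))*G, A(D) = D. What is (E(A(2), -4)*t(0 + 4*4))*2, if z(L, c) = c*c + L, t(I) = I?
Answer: -960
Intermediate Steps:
z(L, c) = L + c**2 (z(L, c) = c**2 + L = L + c**2)
E(G, v) = -15*G (E(G, v) = (-(6 + (-3)**2))*G = (-(6 + 9))*G = (-1*15)*G = -15*G)
(E(A(2), -4)*t(0 + 4*4))*2 = ((-15*2)*(0 + 4*4))*2 = -30*(0 + 16)*2 = -30*16*2 = -480*2 = -960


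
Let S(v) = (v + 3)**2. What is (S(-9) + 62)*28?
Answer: 2744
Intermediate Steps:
S(v) = (3 + v)**2
(S(-9) + 62)*28 = ((3 - 9)**2 + 62)*28 = ((-6)**2 + 62)*28 = (36 + 62)*28 = 98*28 = 2744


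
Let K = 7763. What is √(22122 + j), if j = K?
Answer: √29885 ≈ 172.87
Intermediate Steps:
j = 7763
√(22122 + j) = √(22122 + 7763) = √29885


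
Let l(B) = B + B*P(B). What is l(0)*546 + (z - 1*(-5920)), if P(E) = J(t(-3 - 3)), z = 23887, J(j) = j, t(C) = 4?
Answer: 29807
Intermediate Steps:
P(E) = 4
l(B) = 5*B (l(B) = B + B*4 = B + 4*B = 5*B)
l(0)*546 + (z - 1*(-5920)) = (5*0)*546 + (23887 - 1*(-5920)) = 0*546 + (23887 + 5920) = 0 + 29807 = 29807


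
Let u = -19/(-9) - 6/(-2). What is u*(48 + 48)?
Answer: 1472/3 ≈ 490.67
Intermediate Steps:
u = 46/9 (u = -19*(-1/9) - 6*(-1/2) = 19/9 + 3 = 46/9 ≈ 5.1111)
u*(48 + 48) = 46*(48 + 48)/9 = (46/9)*96 = 1472/3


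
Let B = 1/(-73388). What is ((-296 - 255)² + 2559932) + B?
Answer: 210148959803/73388 ≈ 2.8635e+6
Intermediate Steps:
B = -1/73388 ≈ -1.3626e-5
((-296 - 255)² + 2559932) + B = ((-296 - 255)² + 2559932) - 1/73388 = ((-551)² + 2559932) - 1/73388 = (303601 + 2559932) - 1/73388 = 2863533 - 1/73388 = 210148959803/73388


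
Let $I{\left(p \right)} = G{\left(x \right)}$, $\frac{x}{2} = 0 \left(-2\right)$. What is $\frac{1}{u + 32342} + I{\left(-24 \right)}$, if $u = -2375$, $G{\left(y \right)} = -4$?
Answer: $- \frac{119867}{29967} \approx -4.0$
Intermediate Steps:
$x = 0$ ($x = 2 \cdot 0 \left(-2\right) = 2 \cdot 0 = 0$)
$I{\left(p \right)} = -4$
$\frac{1}{u + 32342} + I{\left(-24 \right)} = \frac{1}{-2375 + 32342} - 4 = \frac{1}{29967} - 4 = - \frac{119867}{29967}$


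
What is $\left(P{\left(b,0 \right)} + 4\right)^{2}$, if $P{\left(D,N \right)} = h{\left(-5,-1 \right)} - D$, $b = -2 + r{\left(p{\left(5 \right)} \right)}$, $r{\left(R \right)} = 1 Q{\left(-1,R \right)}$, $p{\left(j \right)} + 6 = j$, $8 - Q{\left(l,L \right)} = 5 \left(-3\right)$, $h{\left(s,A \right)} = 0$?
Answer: $289$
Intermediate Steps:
$Q{\left(l,L \right)} = 23$ ($Q{\left(l,L \right)} = 8 - 5 \left(-3\right) = 8 - -15 = 8 + 15 = 23$)
$p{\left(j \right)} = -6 + j$
$r{\left(R \right)} = 23$ ($r{\left(R \right)} = 1 \cdot 23 = 23$)
$b = 21$ ($b = -2 + 23 = 21$)
$P{\left(D,N \right)} = - D$ ($P{\left(D,N \right)} = 0 - D = - D$)
$\left(P{\left(b,0 \right)} + 4\right)^{2} = \left(\left(-1\right) 21 + 4\right)^{2} = \left(-21 + 4\right)^{2} = \left(-17\right)^{2} = 289$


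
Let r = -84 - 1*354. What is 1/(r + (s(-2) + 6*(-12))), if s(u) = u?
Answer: -1/512 ≈ -0.0019531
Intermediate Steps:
r = -438 (r = -84 - 354 = -438)
1/(r + (s(-2) + 6*(-12))) = 1/(-438 + (-2 + 6*(-12))) = 1/(-438 + (-2 - 72)) = 1/(-438 - 74) = 1/(-512) = -1/512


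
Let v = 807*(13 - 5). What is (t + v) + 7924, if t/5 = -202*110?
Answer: -96720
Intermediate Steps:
t = -111100 (t = 5*(-202*110) = 5*(-22220) = -111100)
v = 6456 (v = 807*8 = 6456)
(t + v) + 7924 = (-111100 + 6456) + 7924 = -104644 + 7924 = -96720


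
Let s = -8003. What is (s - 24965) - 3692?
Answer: -36660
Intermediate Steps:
(s - 24965) - 3692 = (-8003 - 24965) - 3692 = -32968 - 3692 = -36660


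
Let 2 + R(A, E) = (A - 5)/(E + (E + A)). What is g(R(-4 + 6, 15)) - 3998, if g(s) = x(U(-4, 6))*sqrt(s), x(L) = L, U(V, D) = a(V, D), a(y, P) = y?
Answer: -3998 - I*sqrt(134)/2 ≈ -3998.0 - 5.7879*I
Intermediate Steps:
U(V, D) = V
R(A, E) = -2 + (-5 + A)/(A + 2*E) (R(A, E) = -2 + (A - 5)/(E + (E + A)) = -2 + (-5 + A)/(E + (A + E)) = -2 + (-5 + A)/(A + 2*E))
g(s) = -4*sqrt(s)
g(R(-4 + 6, 15)) - 3998 = -4*sqrt(-5 - (-4 + 6) - 4*15)/sqrt((-4 + 6) + 2*15) - 3998 = -4*sqrt(-5 - 1*2 - 60)/sqrt(2 + 30) - 3998 = -4*sqrt(2)*sqrt(-5 - 2 - 60)/8 - 3998 = -4*I*sqrt(134)/8 - 3998 = -I*sqrt(134)/2 - 3998 = -3998 - I*sqrt(134)/2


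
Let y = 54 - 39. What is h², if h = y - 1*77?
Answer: 3844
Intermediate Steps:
y = 15
h = -62 (h = 15 - 1*77 = 15 - 77 = -62)
h² = (-62)² = 3844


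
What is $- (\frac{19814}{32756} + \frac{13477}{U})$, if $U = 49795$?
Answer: $- \frac{714045371}{815542510} \approx -0.87555$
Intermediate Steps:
$- (\frac{19814}{32756} + \frac{13477}{U}) = - (\frac{19814}{32756} + \frac{13477}{49795}) = - (19814 \cdot \frac{1}{32756} + 13477 \cdot \frac{1}{49795}) = - (\frac{9907}{16378} + \frac{13477}{49795}) = \left(-1\right) \frac{714045371}{815542510} = - \frac{714045371}{815542510}$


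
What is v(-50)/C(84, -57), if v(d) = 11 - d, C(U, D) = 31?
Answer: 61/31 ≈ 1.9677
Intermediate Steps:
v(-50)/C(84, -57) = (11 - 1*(-50))/31 = (11 + 50)*(1/31) = 61*(1/31) = 61/31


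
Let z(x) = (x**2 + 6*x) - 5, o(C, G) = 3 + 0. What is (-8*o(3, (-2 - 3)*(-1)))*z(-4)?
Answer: 312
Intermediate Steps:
o(C, G) = 3
z(x) = -5 + x**2 + 6*x
(-8*o(3, (-2 - 3)*(-1)))*z(-4) = (-8*3)*(-5 + (-4)**2 + 6*(-4)) = -24*(-5 + 16 - 24) = -24*(-13) = 312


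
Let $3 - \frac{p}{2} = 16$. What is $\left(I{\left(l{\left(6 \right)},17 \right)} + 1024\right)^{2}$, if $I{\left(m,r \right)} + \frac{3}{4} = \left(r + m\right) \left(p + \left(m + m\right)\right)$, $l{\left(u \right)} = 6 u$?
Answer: $\frac{191684025}{16} \approx 1.198 \cdot 10^{7}$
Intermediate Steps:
$p = -26$ ($p = 6 - 32 = -26$)
$I{\left(m,r \right)} = - \frac{3}{4} + \left(-26 + 2 m\right) \left(m + r\right)$ ($I{\left(m,r \right)} = - \frac{3}{4} + \left(r + m\right) \left(-26 + \left(m + m\right)\right) = - \frac{3}{4} + \left(m + r\right) \left(-26 + 2 m\right) = - \frac{3}{4} + \left(-26 + 2 m\right) \left(m + r\right)$)
$\left(I{\left(l{\left(6 \right)},17 \right)} + 1024\right)^{2} = \left(\left(- \frac{3}{4} - 26 \cdot 6 \cdot 6 - 442 + 2 \left(6 \cdot 6\right)^{2} + 2 \cdot 6 \cdot 6 \cdot 17\right) + 1024\right)^{2} = \left(\left(- \frac{3}{4} - 936 - 442 + 2 \cdot 36^{2} + 2 \cdot 36 \cdot 17\right) + 1024\right)^{2} = \left(\left(- \frac{3}{4} - 936 - 442 + 2 \cdot 1296 + 1224\right) + 1024\right)^{2} = \left(\left(- \frac{3}{4} - 936 - 442 + 2592 + 1224\right) + 1024\right)^{2} = \left(\frac{9749}{4} + 1024\right)^{2} = \left(\frac{13845}{4}\right)^{2} = \frac{191684025}{16}$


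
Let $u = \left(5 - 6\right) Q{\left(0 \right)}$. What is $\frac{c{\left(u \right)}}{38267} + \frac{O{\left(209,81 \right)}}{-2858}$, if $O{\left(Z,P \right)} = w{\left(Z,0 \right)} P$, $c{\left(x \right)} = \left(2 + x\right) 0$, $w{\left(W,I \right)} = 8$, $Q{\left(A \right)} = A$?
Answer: $- \frac{324}{1429} \approx -0.22673$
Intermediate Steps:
$u = 0$ ($u = \left(5 - 6\right) 0 = \left(-1\right) 0 = 0$)
$c{\left(x \right)} = 0$
$O{\left(Z,P \right)} = 8 P$
$\frac{c{\left(u \right)}}{38267} + \frac{O{\left(209,81 \right)}}{-2858} = \frac{0}{38267} + \frac{8 \cdot 81}{-2858} = 0 \cdot \frac{1}{38267} + 648 \left(- \frac{1}{2858}\right) = 0 - \frac{324}{1429} = - \frac{324}{1429}$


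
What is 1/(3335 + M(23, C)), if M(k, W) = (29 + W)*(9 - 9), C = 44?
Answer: 1/3335 ≈ 0.00029985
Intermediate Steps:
M(k, W) = 0 (M(k, W) = (29 + W)*0 = 0)
1/(3335 + M(23, C)) = 1/(3335 + 0) = 1/3335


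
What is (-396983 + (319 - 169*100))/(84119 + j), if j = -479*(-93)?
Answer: -206782/64333 ≈ -3.2142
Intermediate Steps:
j = 44547
(-396983 + (319 - 169*100))/(84119 + j) = (-396983 + (319 - 169*100))/(84119 + 44547) = (-396983 + (319 - 16900))/128666 = (-396983 - 16581)*(1/128666) = -413564*1/128666 = -206782/64333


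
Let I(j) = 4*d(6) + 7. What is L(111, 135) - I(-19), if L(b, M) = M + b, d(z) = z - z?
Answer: 239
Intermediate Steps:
d(z) = 0
I(j) = 7 (I(j) = 4*0 + 7 = 0 + 7 = 7)
L(111, 135) - I(-19) = (135 + 111) - 1*7 = 246 - 7 = 239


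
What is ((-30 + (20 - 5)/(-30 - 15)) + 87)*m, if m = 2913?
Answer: 165070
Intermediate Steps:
((-30 + (20 - 5)/(-30 - 15)) + 87)*m = ((-30 + (20 - 5)/(-30 - 15)) + 87)*2913 = ((-30 + 15/(-45)) + 87)*2913 = ((-30 + 15*(-1/45)) + 87)*2913 = ((-30 - ⅓) + 87)*2913 = (-91/3 + 87)*2913 = (170/3)*2913 = 165070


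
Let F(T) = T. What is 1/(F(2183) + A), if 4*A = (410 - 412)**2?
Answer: 1/2184 ≈ 0.00045788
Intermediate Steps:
A = 1 (A = (410 - 412)**2/4 = (1/4)*(-2)**2 = (1/4)*4 = 1)
1/(F(2183) + A) = 1/(2183 + 1) = 1/2184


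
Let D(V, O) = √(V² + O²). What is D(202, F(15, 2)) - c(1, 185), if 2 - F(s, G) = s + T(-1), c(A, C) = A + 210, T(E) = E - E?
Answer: -211 + √40973 ≈ -8.5821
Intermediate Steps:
T(E) = 0
c(A, C) = 210 + A
F(s, G) = 2 - s (F(s, G) = 2 - (s + 0) = 2 - s)
D(V, O) = √(O² + V²)
D(202, F(15, 2)) - c(1, 185) = √((2 - 1*15)² + 202²) - (210 + 1) = √((2 - 15)² + 40804) - 1*211 = √((-13)² + 40804) - 211 = √(169 + 40804) - 211 = √40973 - 211 = -211 + √40973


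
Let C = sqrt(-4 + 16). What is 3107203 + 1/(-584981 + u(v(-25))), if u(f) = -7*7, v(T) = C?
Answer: 1817806971089/585030 ≈ 3.1072e+6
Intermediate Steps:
C = 2*sqrt(3) (C = sqrt(12) = 2*sqrt(3) ≈ 3.4641)
v(T) = 2*sqrt(3)
u(f) = -49
3107203 + 1/(-584981 + u(v(-25))) = 3107203 + 1/(-584981 - 49) = 3107203 + 1/(-585030) = 3107203 - 1/585030 = 1817806971089/585030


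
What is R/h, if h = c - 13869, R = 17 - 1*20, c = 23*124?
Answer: 3/11017 ≈ 0.00027231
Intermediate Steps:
c = 2852
R = -3 (R = 17 - 20 = -3)
h = -11017 (h = 2852 - 13869 = -11017)
R/h = -3/(-11017) = -1/11017*(-3) = 3/11017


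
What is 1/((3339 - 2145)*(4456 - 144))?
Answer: 1/5148528 ≈ 1.9423e-7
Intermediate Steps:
1/((3339 - 2145)*(4456 - 144)) = 1/(1194*4312) = 1/5148528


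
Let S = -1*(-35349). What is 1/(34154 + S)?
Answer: 1/69503 ≈ 1.4388e-5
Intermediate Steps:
S = 35349
1/(34154 + S) = 1/(34154 + 35349) = 1/69503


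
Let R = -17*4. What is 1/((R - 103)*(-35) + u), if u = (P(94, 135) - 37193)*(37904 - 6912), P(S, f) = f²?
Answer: -1/587850271 ≈ -1.7011e-9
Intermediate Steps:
R = -68
u = -587856256 (u = (135² - 37193)*(37904 - 6912) = (18225 - 37193)*30992 = -18968*30992 = -587856256)
1/((R - 103)*(-35) + u) = 1/((-68 - 103)*(-35) - 587856256) = 1/(-171*(-35) - 587856256) = 1/(5985 - 587856256) = 1/(-587850271) = -1/587850271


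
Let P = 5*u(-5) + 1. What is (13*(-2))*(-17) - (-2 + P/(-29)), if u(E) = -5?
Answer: 12852/29 ≈ 443.17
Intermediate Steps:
P = -24 (P = 5*(-5) + 1 = -25 + 1 = -24)
(13*(-2))*(-17) - (-2 + P/(-29)) = (13*(-2))*(-17) - (-2 - 24/(-29)) = -26*(-17) - (-2 - 1/29*(-24)) = 442 - (-2 + 24/29) = 442 - 1*(-34/29) = 442 + 34/29 = 12852/29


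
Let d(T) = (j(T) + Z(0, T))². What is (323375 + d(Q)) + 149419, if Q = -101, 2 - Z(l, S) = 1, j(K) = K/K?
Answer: 472798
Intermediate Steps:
j(K) = 1
Z(l, S) = 1 (Z(l, S) = 2 - 1*1 = 2 - 1 = 1)
d(T) = 4 (d(T) = (1 + 1)² = 2² = 4)
(323375 + d(Q)) + 149419 = (323375 + 4) + 149419 = 323379 + 149419 = 472798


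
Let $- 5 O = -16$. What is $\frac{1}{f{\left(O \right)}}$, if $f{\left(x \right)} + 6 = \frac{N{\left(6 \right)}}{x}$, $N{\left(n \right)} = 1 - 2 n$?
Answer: $- \frac{16}{151} \approx -0.10596$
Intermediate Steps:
$O = \frac{16}{5}$ ($O = \left(- \frac{1}{5}\right) \left(-16\right) = \frac{16}{5} \approx 3.2$)
$f{\left(x \right)} = -6 - \frac{11}{x}$ ($f{\left(x \right)} = -6 + \frac{1 - 12}{x} = -6 - \frac{11}{x}$)
$\frac{1}{f{\left(O \right)}} = \frac{1}{-6 - \frac{11}{\frac{16}{5}}} = \frac{1}{-6 - \frac{55}{16}} = \frac{1}{- \frac{151}{16}} = - \frac{16}{151}$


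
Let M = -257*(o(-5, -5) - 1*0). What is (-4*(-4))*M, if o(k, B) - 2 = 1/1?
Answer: -12336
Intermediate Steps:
o(k, B) = 3 (o(k, B) = 2 + 1/1 = 2 + 1 = 3)
M = -771 (M = -257*(3 - 1*0) = -257*(3 + 0) = -257*3 = -771)
(-4*(-4))*M = -4*(-4)*(-771) = 16*(-771) = -12336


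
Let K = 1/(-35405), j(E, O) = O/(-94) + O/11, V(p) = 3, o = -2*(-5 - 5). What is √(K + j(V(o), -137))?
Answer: I*√14738371903004530/36608770 ≈ 3.3162*I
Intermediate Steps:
o = 20 (o = -2*(-10) = 20)
j(E, O) = 83*O/1034 (j(E, O) = O*(-1/94) + O*(1/11) = -O/94 + O/11 = 83*O/1034)
K = -1/35405 ≈ -2.8245e-5
√(K + j(V(o), -137)) = √(-1/35405 + (83/1034)*(-137)) = √(-1/35405 - 11371/1034) = √(-402591289/36608770) = I*√14738371903004530/36608770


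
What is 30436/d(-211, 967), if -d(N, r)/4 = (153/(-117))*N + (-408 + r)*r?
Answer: -98917/7030776 ≈ -0.014069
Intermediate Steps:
d(N, r) = 68*N/13 - 4*r*(-408 + r) (d(N, r) = -4*((153/(-117))*N + (-408 + r)*r) = -4*((153*(-1/117))*N + r*(-408 + r)) = -4*(-17*N/13 + r*(-408 + r)) = 68*N/13 - 4*r*(-408 + r))
30436/d(-211, 967) = 30436/(-4*967² + 1632*967 + (68/13)*(-211)) = 30436/(-4*935089 + 1578144 - 14348/13) = 30436/(-3740356 + 1578144 - 14348/13) = 30436/(-28123104/13) = 30436*(-13/28123104) = -98917/7030776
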